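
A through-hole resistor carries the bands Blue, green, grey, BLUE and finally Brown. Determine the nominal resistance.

658000000 Ω

Blue → 6 (first significant figure)
Green → 5 (second significant figure)
Grey → 8 (third significant figure)
Blue → ×10^6 multiplier
658 × 1000000 = 658000000 Ω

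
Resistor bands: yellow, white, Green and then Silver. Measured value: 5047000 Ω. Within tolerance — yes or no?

yes

Yellow → 4 (first significant figure)
White → 9 (second significant figure)
Green → ×10^5 multiplier
Silver → ±10% tolerance
49 × 100000 = 4900000 Ω
Allowed range: 4410000 Ω to 5390000 Ω.
5047000 Ω lies inside that range.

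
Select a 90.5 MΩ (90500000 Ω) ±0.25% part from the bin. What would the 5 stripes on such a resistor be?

white, black, green, green, blue

90500000 Ω = 905 × 10^5.
9 → white
0 → black
5 → green
Multiplier 10^5 → green.
±0.25% tolerance → blue.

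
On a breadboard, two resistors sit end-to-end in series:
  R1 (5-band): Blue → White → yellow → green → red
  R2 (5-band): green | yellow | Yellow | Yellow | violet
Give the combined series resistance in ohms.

R1: blue, white, yellow → 694; green ×10^5 → 69400000 Ω.
R2: green, yellow, yellow → 544; yellow ×10^4 → 5440000 Ω.
Series: 69400000 + 5440000 = 74840000 Ω.

74840000 Ω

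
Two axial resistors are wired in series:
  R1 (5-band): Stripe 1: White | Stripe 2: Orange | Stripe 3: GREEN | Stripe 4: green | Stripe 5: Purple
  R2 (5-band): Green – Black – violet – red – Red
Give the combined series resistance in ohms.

93550700 Ω

R1: white, orange, green → 935; green ×10^5 → 93500000 Ω.
R2: green, black, violet → 507; red ×10^2 → 50700 Ω.
Series: 93500000 + 50700 = 93550700 Ω.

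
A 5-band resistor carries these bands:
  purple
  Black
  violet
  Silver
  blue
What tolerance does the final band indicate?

±0.25%

The last band, blue, is the tolerance band.
Blue corresponds to ±0.25%.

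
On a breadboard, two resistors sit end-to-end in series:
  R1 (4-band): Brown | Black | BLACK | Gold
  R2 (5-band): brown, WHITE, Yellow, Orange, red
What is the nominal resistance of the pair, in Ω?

194010 Ω

R1: brown, black → 10; black ×1 → 10 Ω.
R2: brown, white, yellow → 194; orange ×10^3 → 194000 Ω.
Series: 10 + 194000 = 194010 Ω.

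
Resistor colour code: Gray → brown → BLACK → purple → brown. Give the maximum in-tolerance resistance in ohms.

8181000000 Ω

Grey → 8 (first significant figure)
Brown → 1 (second significant figure)
Black → 0 (third significant figure)
Violet → ×10^7 multiplier
Brown → ±1% tolerance
810 × 10000000 = 8100000000 Ω
Maximum = 8100000000 × (1 + 1/100) = 8181000000 Ω.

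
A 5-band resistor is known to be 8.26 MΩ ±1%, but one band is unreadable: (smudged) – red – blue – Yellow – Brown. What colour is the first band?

8260000 Ω = 826 × 10^4.
The first band gives digit 8 of the significand, and 8 is grey.

grey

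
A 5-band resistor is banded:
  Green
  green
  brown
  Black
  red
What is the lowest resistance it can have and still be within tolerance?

Green → 5 (first significant figure)
Green → 5 (second significant figure)
Brown → 1 (third significant figure)
Black → ×1 multiplier
Red → ±2% tolerance
551 × 1 = 551 Ω
Lowest = 551 × (1 − 2/100) = 539.98 Ω.

539.98 Ω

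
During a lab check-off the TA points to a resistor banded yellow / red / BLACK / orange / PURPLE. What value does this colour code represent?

420000 Ω

Yellow → 4 (first significant figure)
Red → 2 (second significant figure)
Black → 0 (third significant figure)
Orange → ×10^3 multiplier
420 × 1000 = 420000 Ω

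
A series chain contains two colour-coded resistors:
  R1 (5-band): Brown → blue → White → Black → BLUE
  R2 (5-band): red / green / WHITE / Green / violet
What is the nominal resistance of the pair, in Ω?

R1: brown, blue, white → 169; black ×1 → 169 Ω.
R2: red, green, white → 259; green ×10^5 → 25900000 Ω.
Series: 169 + 25900000 = 25900169 Ω.

25900169 Ω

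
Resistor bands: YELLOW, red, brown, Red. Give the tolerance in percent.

±2%

The last band, red, is the tolerance band.
Red corresponds to ±2%.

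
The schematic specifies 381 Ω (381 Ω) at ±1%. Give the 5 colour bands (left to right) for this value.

381 Ω = 381 × 10^0.
3 → orange
8 → grey
1 → brown
Multiplier 10^0 → black.
±1% tolerance → brown.

orange, grey, brown, black, brown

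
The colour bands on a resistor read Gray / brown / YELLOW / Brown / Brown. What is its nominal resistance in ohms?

Grey → 8 (first significant figure)
Brown → 1 (second significant figure)
Yellow → 4 (third significant figure)
Brown → ×10 multiplier
814 × 10 = 8140 Ω

8140 Ω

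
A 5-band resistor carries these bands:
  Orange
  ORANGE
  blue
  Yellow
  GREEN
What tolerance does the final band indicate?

The last band, green, is the tolerance band.
Green corresponds to ±0.5%.

±0.5%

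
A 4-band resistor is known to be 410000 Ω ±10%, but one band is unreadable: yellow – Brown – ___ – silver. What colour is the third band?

410000 Ω = 41 × 10^4.
The third band is the multiplier, 10^4, which is yellow.

yellow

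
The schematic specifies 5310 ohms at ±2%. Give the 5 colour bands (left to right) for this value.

green, orange, brown, brown, red

5310 Ω = 531 × 10^1.
5 → green
3 → orange
1 → brown
Multiplier 10^1 → brown.
±2% tolerance → red.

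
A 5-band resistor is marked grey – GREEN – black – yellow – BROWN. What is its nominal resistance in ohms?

Grey → 8 (first significant figure)
Green → 5 (second significant figure)
Black → 0 (third significant figure)
Yellow → ×10^4 multiplier
850 × 10000 = 8500000 Ω

8500000 Ω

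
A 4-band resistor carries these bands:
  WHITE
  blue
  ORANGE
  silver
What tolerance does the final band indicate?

±10%

The last band, silver, is the tolerance band.
Silver corresponds to ±10%.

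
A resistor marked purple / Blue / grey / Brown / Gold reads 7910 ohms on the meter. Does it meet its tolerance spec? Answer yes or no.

yes

Violet → 7 (first significant figure)
Blue → 6 (second significant figure)
Grey → 8 (third significant figure)
Brown → ×10 multiplier
Gold → ±5% tolerance
768 × 10 = 7680 Ω
Allowed range: 7296 Ω to 8064 Ω.
7910 ohms lies inside that range.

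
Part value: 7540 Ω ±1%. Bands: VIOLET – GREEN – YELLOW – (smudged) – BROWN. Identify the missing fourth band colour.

brown

7540 Ω = 754 × 10^1.
The fourth band is the multiplier, 10^1, which is brown.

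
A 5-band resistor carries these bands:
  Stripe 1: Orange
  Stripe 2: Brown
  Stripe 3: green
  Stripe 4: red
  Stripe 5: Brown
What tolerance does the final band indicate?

±1%

The last band, brown, is the tolerance band.
Brown corresponds to ±1%.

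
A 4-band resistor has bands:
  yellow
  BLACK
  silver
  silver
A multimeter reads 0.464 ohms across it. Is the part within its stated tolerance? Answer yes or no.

Yellow → 4 (first significant figure)
Black → 0 (second significant figure)
Silver → ×0.01 multiplier
Silver → ±10% tolerance
40 × 0.01 = 0.4 Ω
Allowed range: 0.36 Ω to 0.44 Ω.
0.464 ohms lies outside that range.

no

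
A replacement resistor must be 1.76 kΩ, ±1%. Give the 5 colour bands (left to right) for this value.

1760 Ω = 176 × 10^1.
1 → brown
7 → violet
6 → blue
Multiplier 10^1 → brown.
±1% tolerance → brown.

brown, violet, blue, brown, brown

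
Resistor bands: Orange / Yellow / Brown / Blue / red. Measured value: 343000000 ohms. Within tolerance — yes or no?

Orange → 3 (first significant figure)
Yellow → 4 (second significant figure)
Brown → 1 (third significant figure)
Blue → ×10^6 multiplier
Red → ±2% tolerance
341 × 1000000 = 341000000 Ω
Allowed range: 334180000 Ω to 347820000 Ω.
343000000 ohms lies inside that range.

yes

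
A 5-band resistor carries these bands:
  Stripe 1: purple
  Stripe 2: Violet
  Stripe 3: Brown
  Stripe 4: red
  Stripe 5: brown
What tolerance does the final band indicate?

The last band, brown, is the tolerance band.
Brown corresponds to ±1%.

±1%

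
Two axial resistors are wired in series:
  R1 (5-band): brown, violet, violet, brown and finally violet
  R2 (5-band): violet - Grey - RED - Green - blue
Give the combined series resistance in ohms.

78201770 Ω

R1: brown, violet, violet → 177; brown ×10 → 1770 Ω.
R2: violet, grey, red → 782; green ×10^5 → 78200000 Ω.
Series: 1770 + 78200000 = 78201770 Ω.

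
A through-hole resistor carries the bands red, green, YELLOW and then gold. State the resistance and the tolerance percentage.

Red → 2 (first significant figure)
Green → 5 (second significant figure)
Yellow → ×10^4 multiplier
Gold → ±5% tolerance
25 × 10000 = 250000 Ω

250000 Ω ±5%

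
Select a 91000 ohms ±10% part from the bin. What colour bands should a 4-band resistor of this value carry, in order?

91000 Ω = 91 × 10^3.
9 → white
1 → brown
Multiplier 10^3 → orange.
±10% tolerance → silver.

white, brown, orange, silver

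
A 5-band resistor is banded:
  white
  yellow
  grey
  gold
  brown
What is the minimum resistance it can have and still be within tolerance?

93.852 Ω

White → 9 (first significant figure)
Yellow → 4 (second significant figure)
Grey → 8 (third significant figure)
Gold → ×0.1 multiplier
Brown → ±1% tolerance
948 × 0.1 = 94.8 Ω
Minimum = 94.8 × (1 − 1/100) = 93.852 Ω.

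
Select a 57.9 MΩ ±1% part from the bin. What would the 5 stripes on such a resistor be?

57900000 Ω = 579 × 10^5.
5 → green
7 → violet
9 → white
Multiplier 10^5 → green.
±1% tolerance → brown.

green, violet, white, green, brown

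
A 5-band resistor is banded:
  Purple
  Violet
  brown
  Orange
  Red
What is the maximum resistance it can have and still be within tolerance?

786420 Ω

Violet → 7 (first significant figure)
Violet → 7 (second significant figure)
Brown → 1 (third significant figure)
Orange → ×10^3 multiplier
Red → ±2% tolerance
771 × 1000 = 771000 Ω
Maximum = 771000 × (1 + 2/100) = 786420 Ω.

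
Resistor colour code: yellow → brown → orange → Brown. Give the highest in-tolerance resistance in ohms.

41410 Ω

Yellow → 4 (first significant figure)
Brown → 1 (second significant figure)
Orange → ×10^3 multiplier
Brown → ±1% tolerance
41 × 1000 = 41000 Ω
Highest = 41000 × (1 + 1/100) = 41410 Ω.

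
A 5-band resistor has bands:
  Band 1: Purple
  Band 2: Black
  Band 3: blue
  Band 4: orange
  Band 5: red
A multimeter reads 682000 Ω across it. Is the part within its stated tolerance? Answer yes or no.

Violet → 7 (first significant figure)
Black → 0 (second significant figure)
Blue → 6 (third significant figure)
Orange → ×10^3 multiplier
Red → ±2% tolerance
706 × 1000 = 706000 Ω
Allowed range: 691880 Ω to 720120 Ω.
682000 Ω lies outside that range.

no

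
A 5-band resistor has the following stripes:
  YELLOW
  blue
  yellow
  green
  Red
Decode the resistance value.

Yellow → 4 (first significant figure)
Blue → 6 (second significant figure)
Yellow → 4 (third significant figure)
Green → ×10^5 multiplier
464 × 100000 = 46400000 Ω

46400000 Ω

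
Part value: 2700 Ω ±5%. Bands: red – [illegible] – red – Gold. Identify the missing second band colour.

violet

2700 Ω = 27 × 10^2.
The second band gives digit 7 of the significand, and 7 is violet.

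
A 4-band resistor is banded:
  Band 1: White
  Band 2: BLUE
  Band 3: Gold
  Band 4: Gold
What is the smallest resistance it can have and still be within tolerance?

White → 9 (first significant figure)
Blue → 6 (second significant figure)
Gold → ×0.1 multiplier
Gold → ±5% tolerance
96 × 0.1 = 9.6 Ω
Smallest = 9.6 × (1 − 5/100) = 9.12 Ω.

9.12 Ω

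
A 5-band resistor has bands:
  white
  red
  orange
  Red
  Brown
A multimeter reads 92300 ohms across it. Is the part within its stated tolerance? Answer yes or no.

White → 9 (first significant figure)
Red → 2 (second significant figure)
Orange → 3 (third significant figure)
Red → ×10^2 multiplier
Brown → ±1% tolerance
923 × 100 = 92300 Ω
Allowed range: 91377 Ω to 93223 Ω.
92300 ohms lies inside that range.

yes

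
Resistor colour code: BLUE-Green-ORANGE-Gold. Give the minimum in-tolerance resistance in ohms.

Blue → 6 (first significant figure)
Green → 5 (second significant figure)
Orange → ×10^3 multiplier
Gold → ±5% tolerance
65 × 1000 = 65000 Ω
Minimum = 65000 × (1 − 5/100) = 61750 Ω.

61750 Ω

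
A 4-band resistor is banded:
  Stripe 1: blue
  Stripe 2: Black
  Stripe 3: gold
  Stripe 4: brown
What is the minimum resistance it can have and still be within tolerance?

Blue → 6 (first significant figure)
Black → 0 (second significant figure)
Gold → ×0.1 multiplier
Brown → ±1% tolerance
60 × 0.1 = 6 Ω
Minimum = 6 × (1 − 1/100) = 5.94 Ω.

5.94 Ω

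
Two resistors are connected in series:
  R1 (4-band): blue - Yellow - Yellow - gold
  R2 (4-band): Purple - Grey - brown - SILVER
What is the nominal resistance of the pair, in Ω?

640780 Ω

R1: blue, yellow → 64; yellow ×10^4 → 640000 Ω.
R2: violet, grey → 78; brown ×10 → 780 Ω.
Series: 640000 + 780 = 640780 Ω.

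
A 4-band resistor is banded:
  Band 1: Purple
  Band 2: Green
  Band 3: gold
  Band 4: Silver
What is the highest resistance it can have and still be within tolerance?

Violet → 7 (first significant figure)
Green → 5 (second significant figure)
Gold → ×0.1 multiplier
Silver → ±10% tolerance
75 × 0.1 = 7.5 Ω
Highest = 7.5 × (1 + 10/100) = 8.25 Ω.

8.25 Ω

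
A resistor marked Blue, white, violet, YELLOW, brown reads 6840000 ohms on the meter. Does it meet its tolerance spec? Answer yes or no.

no

Blue → 6 (first significant figure)
White → 9 (second significant figure)
Violet → 7 (third significant figure)
Yellow → ×10^4 multiplier
Brown → ±1% tolerance
697 × 10000 = 6970000 Ω
Allowed range: 6900300 Ω to 7039700 Ω.
6840000 ohms lies outside that range.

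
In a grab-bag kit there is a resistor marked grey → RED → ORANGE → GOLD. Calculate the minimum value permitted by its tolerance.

77900 Ω

Grey → 8 (first significant figure)
Red → 2 (second significant figure)
Orange → ×10^3 multiplier
Gold → ±5% tolerance
82 × 1000 = 82000 Ω
Minimum = 82000 × (1 − 5/100) = 77900 Ω.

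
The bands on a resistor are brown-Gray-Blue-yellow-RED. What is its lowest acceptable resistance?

1822800 Ω

Brown → 1 (first significant figure)
Grey → 8 (second significant figure)
Blue → 6 (third significant figure)
Yellow → ×10^4 multiplier
Red → ±2% tolerance
186 × 10000 = 1860000 Ω
Lowest = 1860000 × (1 − 2/100) = 1822800 Ω.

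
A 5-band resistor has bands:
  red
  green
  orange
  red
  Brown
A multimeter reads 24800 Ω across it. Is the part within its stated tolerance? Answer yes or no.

Red → 2 (first significant figure)
Green → 5 (second significant figure)
Orange → 3 (third significant figure)
Red → ×10^2 multiplier
Brown → ±1% tolerance
253 × 100 = 25300 Ω
Allowed range: 25047 Ω to 25553 Ω.
24800 Ω lies outside that range.

no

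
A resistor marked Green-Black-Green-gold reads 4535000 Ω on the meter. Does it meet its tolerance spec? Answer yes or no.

no

Green → 5 (first significant figure)
Black → 0 (second significant figure)
Green → ×10^5 multiplier
Gold → ±5% tolerance
50 × 100000 = 5000000 Ω
Allowed range: 4750000 Ω to 5250000 Ω.
4535000 Ω lies outside that range.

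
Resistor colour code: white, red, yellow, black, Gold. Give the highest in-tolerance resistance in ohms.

White → 9 (first significant figure)
Red → 2 (second significant figure)
Yellow → 4 (third significant figure)
Black → ×1 multiplier
Gold → ±5% tolerance
924 × 1 = 924 Ω
Highest = 924 × (1 + 5/100) = 970.2 Ω.

970.2 Ω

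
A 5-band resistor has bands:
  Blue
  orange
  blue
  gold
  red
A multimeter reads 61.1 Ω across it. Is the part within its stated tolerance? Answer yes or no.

no

Blue → 6 (first significant figure)
Orange → 3 (second significant figure)
Blue → 6 (third significant figure)
Gold → ×0.1 multiplier
Red → ±2% tolerance
636 × 0.1 = 63.6 Ω
Allowed range: 62.328 Ω to 64.872 Ω.
61.1 Ω lies outside that range.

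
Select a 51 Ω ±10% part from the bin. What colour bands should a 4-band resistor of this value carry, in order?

green, brown, black, silver

51 Ω = 51 × 10^0.
5 → green
1 → brown
Multiplier 10^0 → black.
±10% tolerance → silver.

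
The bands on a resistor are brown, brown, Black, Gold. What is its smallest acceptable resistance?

10.45 Ω

Brown → 1 (first significant figure)
Brown → 1 (second significant figure)
Black → ×1 multiplier
Gold → ±5% tolerance
11 × 1 = 11 Ω
Smallest = 11 × (1 − 5/100) = 10.45 Ω.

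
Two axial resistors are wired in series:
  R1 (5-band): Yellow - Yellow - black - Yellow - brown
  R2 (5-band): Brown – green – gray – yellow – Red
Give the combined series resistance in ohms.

R1: yellow, yellow, black → 440; yellow ×10^4 → 4400000 Ω.
R2: brown, green, grey → 158; yellow ×10^4 → 1580000 Ω.
Series: 4400000 + 1580000 = 5980000 Ω.

5980000 Ω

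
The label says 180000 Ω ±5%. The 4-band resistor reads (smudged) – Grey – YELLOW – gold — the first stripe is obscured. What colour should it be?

180000 Ω = 18 × 10^4.
The first band gives digit 1 of the significand, and 1 is brown.

brown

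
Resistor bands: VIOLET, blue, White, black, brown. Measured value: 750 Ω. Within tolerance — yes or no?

no

Violet → 7 (first significant figure)
Blue → 6 (second significant figure)
White → 9 (third significant figure)
Black → ×1 multiplier
Brown → ±1% tolerance
769 × 1 = 769 Ω
Allowed range: 761.31 Ω to 776.69 Ω.
750 Ω lies outside that range.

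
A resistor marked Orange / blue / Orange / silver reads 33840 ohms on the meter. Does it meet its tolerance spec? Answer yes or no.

Orange → 3 (first significant figure)
Blue → 6 (second significant figure)
Orange → ×10^3 multiplier
Silver → ±10% tolerance
36 × 1000 = 36000 Ω
Allowed range: 32400 Ω to 39600 Ω.
33840 ohms lies inside that range.

yes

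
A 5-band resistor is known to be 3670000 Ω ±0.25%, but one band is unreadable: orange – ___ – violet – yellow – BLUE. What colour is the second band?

blue

3670000 Ω = 367 × 10^4.
The second band gives digit 6 of the significand, and 6 is blue.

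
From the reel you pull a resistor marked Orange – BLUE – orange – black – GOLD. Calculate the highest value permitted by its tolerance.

Orange → 3 (first significant figure)
Blue → 6 (second significant figure)
Orange → 3 (third significant figure)
Black → ×1 multiplier
Gold → ±5% tolerance
363 × 1 = 363 Ω
Highest = 363 × (1 + 5/100) = 381.15 Ω.

381.15 Ω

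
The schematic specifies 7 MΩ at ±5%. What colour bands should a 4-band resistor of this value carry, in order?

violet, black, green, gold

7000000 Ω = 70 × 10^5.
7 → violet
0 → black
Multiplier 10^5 → green.
±5% tolerance → gold.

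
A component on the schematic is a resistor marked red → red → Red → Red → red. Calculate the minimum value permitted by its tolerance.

21756 Ω

Red → 2 (first significant figure)
Red → 2 (second significant figure)
Red → 2 (third significant figure)
Red → ×10^2 multiplier
Red → ±2% tolerance
222 × 100 = 22200 Ω
Minimum = 22200 × (1 − 2/100) = 21756 Ω.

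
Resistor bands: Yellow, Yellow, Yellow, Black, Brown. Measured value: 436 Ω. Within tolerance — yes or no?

no

Yellow → 4 (first significant figure)
Yellow → 4 (second significant figure)
Yellow → 4 (third significant figure)
Black → ×1 multiplier
Brown → ±1% tolerance
444 × 1 = 444 Ω
Allowed range: 439.56 Ω to 448.44 Ω.
436 Ω lies outside that range.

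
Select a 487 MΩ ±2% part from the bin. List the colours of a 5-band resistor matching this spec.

487000000 Ω = 487 × 10^6.
4 → yellow
8 → grey
7 → violet
Multiplier 10^6 → blue.
±2% tolerance → red.

yellow, grey, violet, blue, red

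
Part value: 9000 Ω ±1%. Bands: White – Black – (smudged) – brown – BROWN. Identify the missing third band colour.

9000 Ω = 900 × 10^1.
The third band gives digit 0 of the significand, and 0 is black.

black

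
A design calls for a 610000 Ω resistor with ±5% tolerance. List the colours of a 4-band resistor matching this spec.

blue, brown, yellow, gold

610000 Ω = 61 × 10^4.
6 → blue
1 → brown
Multiplier 10^4 → yellow.
±5% tolerance → gold.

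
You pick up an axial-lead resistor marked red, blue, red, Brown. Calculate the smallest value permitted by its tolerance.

Red → 2 (first significant figure)
Blue → 6 (second significant figure)
Red → ×10^2 multiplier
Brown → ±1% tolerance
26 × 100 = 2600 Ω
Smallest = 2600 × (1 − 1/100) = 2574 Ω.

2574 Ω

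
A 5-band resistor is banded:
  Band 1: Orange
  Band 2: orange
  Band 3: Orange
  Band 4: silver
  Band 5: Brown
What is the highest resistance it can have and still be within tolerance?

Orange → 3 (first significant figure)
Orange → 3 (second significant figure)
Orange → 3 (third significant figure)
Silver → ×0.01 multiplier
Brown → ±1% tolerance
333 × 0.01 = 3.33 Ω
Highest = 3.33 × (1 + 1/100) = 3.3633 Ω.

3.3633 Ω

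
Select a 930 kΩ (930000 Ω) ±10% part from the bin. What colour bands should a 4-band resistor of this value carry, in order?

white, orange, yellow, silver

930000 Ω = 93 × 10^4.
9 → white
3 → orange
Multiplier 10^4 → yellow.
±10% tolerance → silver.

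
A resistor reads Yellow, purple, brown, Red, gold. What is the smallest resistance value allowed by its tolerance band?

44745 Ω

Yellow → 4 (first significant figure)
Violet → 7 (second significant figure)
Brown → 1 (third significant figure)
Red → ×10^2 multiplier
Gold → ±5% tolerance
471 × 100 = 47100 Ω
Smallest = 47100 × (1 − 5/100) = 44745 Ω.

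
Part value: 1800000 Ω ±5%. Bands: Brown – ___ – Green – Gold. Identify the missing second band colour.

grey

1800000 Ω = 18 × 10^5.
The second band gives digit 8 of the significand, and 8 is grey.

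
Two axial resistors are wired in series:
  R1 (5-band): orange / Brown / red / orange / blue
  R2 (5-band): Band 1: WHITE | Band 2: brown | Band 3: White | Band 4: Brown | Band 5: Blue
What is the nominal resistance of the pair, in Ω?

R1: orange, brown, red → 312; orange ×10^3 → 312000 Ω.
R2: white, brown, white → 919; brown ×10 → 9190 Ω.
Series: 312000 + 9190 = 321190 Ω.

321190 Ω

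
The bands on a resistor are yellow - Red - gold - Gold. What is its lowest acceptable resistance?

Yellow → 4 (first significant figure)
Red → 2 (second significant figure)
Gold → ×0.1 multiplier
Gold → ±5% tolerance
42 × 0.1 = 4.2 Ω
Lowest = 4.2 × (1 − 5/100) = 3.99 Ω.

3.99 Ω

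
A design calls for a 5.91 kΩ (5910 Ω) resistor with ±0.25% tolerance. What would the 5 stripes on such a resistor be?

5910 Ω = 591 × 10^1.
5 → green
9 → white
1 → brown
Multiplier 10^1 → brown.
±0.25% tolerance → blue.

green, white, brown, brown, blue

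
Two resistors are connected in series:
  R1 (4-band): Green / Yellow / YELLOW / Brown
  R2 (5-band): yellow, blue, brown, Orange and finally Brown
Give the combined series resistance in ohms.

R1: green, yellow → 54; yellow ×10^4 → 540000 Ω.
R2: yellow, blue, brown → 461; orange ×10^3 → 461000 Ω.
Series: 540000 + 461000 = 1001000 Ω.

1001000 Ω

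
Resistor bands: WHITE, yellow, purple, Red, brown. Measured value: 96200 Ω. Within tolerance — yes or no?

White → 9 (first significant figure)
Yellow → 4 (second significant figure)
Violet → 7 (third significant figure)
Red → ×10^2 multiplier
Brown → ±1% tolerance
947 × 100 = 94700 Ω
Allowed range: 93753 Ω to 95647 Ω.
96200 Ω lies outside that range.

no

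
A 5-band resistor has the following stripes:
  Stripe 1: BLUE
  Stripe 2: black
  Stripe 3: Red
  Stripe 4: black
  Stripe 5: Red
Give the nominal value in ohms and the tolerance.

Blue → 6 (first significant figure)
Black → 0 (second significant figure)
Red → 2 (third significant figure)
Black → ×1 multiplier
Red → ±2% tolerance
602 × 1 = 602 Ω

602 Ω ±2%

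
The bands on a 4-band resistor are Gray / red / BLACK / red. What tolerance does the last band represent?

±2%

The last band, red, is the tolerance band.
Red corresponds to ±2%.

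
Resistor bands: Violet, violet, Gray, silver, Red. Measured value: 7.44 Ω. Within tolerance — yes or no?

no

Violet → 7 (first significant figure)
Violet → 7 (second significant figure)
Grey → 8 (third significant figure)
Silver → ×0.01 multiplier
Red → ±2% tolerance
778 × 0.01 = 7.78 Ω
Allowed range: 7.6244 Ω to 7.9356 Ω.
7.44 Ω lies outside that range.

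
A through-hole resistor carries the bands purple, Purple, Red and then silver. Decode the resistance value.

Violet → 7 (first significant figure)
Violet → 7 (second significant figure)
Red → ×10^2 multiplier
77 × 100 = 7700 Ω

7700 Ω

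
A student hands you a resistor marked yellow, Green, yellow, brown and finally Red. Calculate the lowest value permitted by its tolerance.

Yellow → 4 (first significant figure)
Green → 5 (second significant figure)
Yellow → 4 (third significant figure)
Brown → ×10 multiplier
Red → ±2% tolerance
454 × 10 = 4540 Ω
Lowest = 4540 × (1 − 2/100) = 4449.2 Ω.

4449.2 Ω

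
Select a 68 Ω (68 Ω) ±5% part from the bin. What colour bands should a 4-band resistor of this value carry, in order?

blue, grey, black, gold

68 Ω = 68 × 10^0.
6 → blue
8 → grey
Multiplier 10^0 → black.
±5% tolerance → gold.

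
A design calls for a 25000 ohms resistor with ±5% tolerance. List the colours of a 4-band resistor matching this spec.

red, green, orange, gold

25000 Ω = 25 × 10^3.
2 → red
5 → green
Multiplier 10^3 → orange.
±5% tolerance → gold.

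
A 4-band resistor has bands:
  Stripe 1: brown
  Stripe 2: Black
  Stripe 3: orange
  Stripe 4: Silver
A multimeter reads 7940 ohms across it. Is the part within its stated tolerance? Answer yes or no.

no

Brown → 1 (first significant figure)
Black → 0 (second significant figure)
Orange → ×10^3 multiplier
Silver → ±10% tolerance
10 × 1000 = 10000 Ω
Allowed range: 9000 Ω to 11000 Ω.
7940 ohms lies outside that range.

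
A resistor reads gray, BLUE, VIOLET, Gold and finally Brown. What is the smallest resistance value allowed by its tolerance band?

Grey → 8 (first significant figure)
Blue → 6 (second significant figure)
Violet → 7 (third significant figure)
Gold → ×0.1 multiplier
Brown → ±1% tolerance
867 × 0.1 = 86.7 Ω
Smallest = 86.7 × (1 − 1/100) = 85.833 Ω.

85.833 Ω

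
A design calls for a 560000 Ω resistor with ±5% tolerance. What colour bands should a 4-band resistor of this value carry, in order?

560000 Ω = 56 × 10^4.
5 → green
6 → blue
Multiplier 10^4 → yellow.
±5% tolerance → gold.

green, blue, yellow, gold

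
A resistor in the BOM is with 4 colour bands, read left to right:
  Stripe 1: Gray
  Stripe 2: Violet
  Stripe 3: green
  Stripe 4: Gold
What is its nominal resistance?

Grey → 8 (first significant figure)
Violet → 7 (second significant figure)
Green → ×10^5 multiplier
87 × 100000 = 8700000 Ω

8700000 Ω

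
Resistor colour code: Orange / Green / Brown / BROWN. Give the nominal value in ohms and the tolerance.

350 Ω ±1%

Orange → 3 (first significant figure)
Green → 5 (second significant figure)
Brown → ×10 multiplier
Brown → ±1% tolerance
35 × 10 = 350 Ω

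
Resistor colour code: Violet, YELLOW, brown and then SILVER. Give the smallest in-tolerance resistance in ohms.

Violet → 7 (first significant figure)
Yellow → 4 (second significant figure)
Brown → ×10 multiplier
Silver → ±10% tolerance
74 × 10 = 740 Ω
Smallest = 740 × (1 − 10/100) = 666 Ω.

666 Ω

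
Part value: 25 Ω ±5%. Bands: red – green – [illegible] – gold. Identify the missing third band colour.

black

25 Ω = 25 × 10^0.
The third band is the multiplier, 10^0, which is black.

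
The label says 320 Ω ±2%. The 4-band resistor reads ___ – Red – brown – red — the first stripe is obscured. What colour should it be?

320 Ω = 32 × 10^1.
The first band gives digit 3 of the significand, and 3 is orange.

orange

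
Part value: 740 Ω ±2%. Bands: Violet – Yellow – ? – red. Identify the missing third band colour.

740 Ω = 74 × 10^1.
The third band is the multiplier, 10^1, which is brown.

brown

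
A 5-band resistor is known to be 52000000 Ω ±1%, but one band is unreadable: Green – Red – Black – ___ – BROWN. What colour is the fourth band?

52000000 Ω = 520 × 10^5.
The fourth band is the multiplier, 10^5, which is green.

green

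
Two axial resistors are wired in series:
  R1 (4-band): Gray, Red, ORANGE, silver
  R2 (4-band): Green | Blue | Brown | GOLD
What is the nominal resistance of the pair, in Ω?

82560 Ω

R1: grey, red → 82; orange ×10^3 → 82000 Ω.
R2: green, blue → 56; brown ×10 → 560 Ω.
Series: 82000 + 560 = 82560 Ω.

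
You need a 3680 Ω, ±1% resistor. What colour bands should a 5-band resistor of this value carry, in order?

3680 Ω = 368 × 10^1.
3 → orange
6 → blue
8 → grey
Multiplier 10^1 → brown.
±1% tolerance → brown.

orange, blue, grey, brown, brown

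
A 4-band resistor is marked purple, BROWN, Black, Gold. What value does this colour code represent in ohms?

Violet → 7 (first significant figure)
Brown → 1 (second significant figure)
Black → ×1 multiplier
71 × 1 = 71 Ω

71 Ω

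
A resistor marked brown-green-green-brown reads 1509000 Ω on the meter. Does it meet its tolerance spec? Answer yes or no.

Brown → 1 (first significant figure)
Green → 5 (second significant figure)
Green → ×10^5 multiplier
Brown → ±1% tolerance
15 × 100000 = 1500000 Ω
Allowed range: 1485000 Ω to 1515000 Ω.
1509000 Ω lies inside that range.

yes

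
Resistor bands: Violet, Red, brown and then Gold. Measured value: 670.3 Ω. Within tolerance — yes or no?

Violet → 7 (first significant figure)
Red → 2 (second significant figure)
Brown → ×10 multiplier
Gold → ±5% tolerance
72 × 10 = 720 Ω
Allowed range: 684 Ω to 756 Ω.
670.3 Ω lies outside that range.

no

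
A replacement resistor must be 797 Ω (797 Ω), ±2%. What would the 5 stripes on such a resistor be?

violet, white, violet, black, red

797 Ω = 797 × 10^0.
7 → violet
9 → white
7 → violet
Multiplier 10^0 → black.
±2% tolerance → red.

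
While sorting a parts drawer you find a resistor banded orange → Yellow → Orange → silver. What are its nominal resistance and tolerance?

Orange → 3 (first significant figure)
Yellow → 4 (second significant figure)
Orange → ×10^3 multiplier
Silver → ±10% tolerance
34 × 1000 = 34000 Ω

34000 Ω ±10%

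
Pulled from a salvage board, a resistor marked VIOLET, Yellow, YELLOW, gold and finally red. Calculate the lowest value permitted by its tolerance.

Violet → 7 (first significant figure)
Yellow → 4 (second significant figure)
Yellow → 4 (third significant figure)
Gold → ×0.1 multiplier
Red → ±2% tolerance
744 × 0.1 = 74.4 Ω
Lowest = 74.4 × (1 − 2/100) = 72.912 Ω.

72.912 Ω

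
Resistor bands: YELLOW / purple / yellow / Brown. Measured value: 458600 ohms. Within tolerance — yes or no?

no

Yellow → 4 (first significant figure)
Violet → 7 (second significant figure)
Yellow → ×10^4 multiplier
Brown → ±1% tolerance
47 × 10000 = 470000 Ω
Allowed range: 465300 Ω to 474700 Ω.
458600 ohms lies outside that range.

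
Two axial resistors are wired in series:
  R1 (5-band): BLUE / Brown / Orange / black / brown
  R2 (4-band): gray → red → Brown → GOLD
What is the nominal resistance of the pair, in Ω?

R1: blue, brown, orange → 613; black ×1 → 613 Ω.
R2: grey, red → 82; brown ×10 → 820 Ω.
Series: 613 + 820 = 1433 Ω.

1433 Ω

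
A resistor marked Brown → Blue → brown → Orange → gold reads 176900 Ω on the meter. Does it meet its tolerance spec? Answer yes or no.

Brown → 1 (first significant figure)
Blue → 6 (second significant figure)
Brown → 1 (third significant figure)
Orange → ×10^3 multiplier
Gold → ±5% tolerance
161 × 1000 = 161000 Ω
Allowed range: 152950 Ω to 169050 Ω.
176900 Ω lies outside that range.

no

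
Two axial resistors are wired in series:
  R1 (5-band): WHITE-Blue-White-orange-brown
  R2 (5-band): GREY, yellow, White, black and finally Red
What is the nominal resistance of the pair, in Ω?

969849 Ω

R1: white, blue, white → 969; orange ×10^3 → 969000 Ω.
R2: grey, yellow, white → 849; black ×1 → 849 Ω.
Series: 969000 + 849 = 969849 Ω.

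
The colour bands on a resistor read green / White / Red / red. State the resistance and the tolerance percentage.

5900 Ω ±2%

Green → 5 (first significant figure)
White → 9 (second significant figure)
Red → ×10^2 multiplier
Red → ±2% tolerance
59 × 100 = 5900 Ω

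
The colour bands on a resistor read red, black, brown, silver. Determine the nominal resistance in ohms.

Red → 2 (first significant figure)
Black → 0 (second significant figure)
Brown → ×10 multiplier
20 × 10 = 200 Ω

200 Ω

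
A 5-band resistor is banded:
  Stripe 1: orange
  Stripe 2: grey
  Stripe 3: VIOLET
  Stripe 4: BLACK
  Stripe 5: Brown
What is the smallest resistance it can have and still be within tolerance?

383.13 Ω

Orange → 3 (first significant figure)
Grey → 8 (second significant figure)
Violet → 7 (third significant figure)
Black → ×1 multiplier
Brown → ±1% tolerance
387 × 1 = 387 Ω
Smallest = 387 × (1 − 1/100) = 383.13 Ω.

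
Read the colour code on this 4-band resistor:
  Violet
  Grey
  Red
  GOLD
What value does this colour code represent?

7800 Ω

Violet → 7 (first significant figure)
Grey → 8 (second significant figure)
Red → ×10^2 multiplier
78 × 100 = 7800 Ω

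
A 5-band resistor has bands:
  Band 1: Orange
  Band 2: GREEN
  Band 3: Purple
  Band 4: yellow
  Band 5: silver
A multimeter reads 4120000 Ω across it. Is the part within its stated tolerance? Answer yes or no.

no

Orange → 3 (first significant figure)
Green → 5 (second significant figure)
Violet → 7 (third significant figure)
Yellow → ×10^4 multiplier
Silver → ±10% tolerance
357 × 10000 = 3570000 Ω
Allowed range: 3213000 Ω to 3927000 Ω.
4120000 Ω lies outside that range.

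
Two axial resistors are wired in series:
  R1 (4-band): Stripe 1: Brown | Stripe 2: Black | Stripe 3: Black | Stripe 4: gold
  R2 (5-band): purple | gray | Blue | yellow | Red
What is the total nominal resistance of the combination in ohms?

R1: brown, black → 10; black ×1 → 10 Ω.
R2: violet, grey, blue → 786; yellow ×10^4 → 7860000 Ω.
Series: 10 + 7860000 = 7860010 Ω.

7860010 Ω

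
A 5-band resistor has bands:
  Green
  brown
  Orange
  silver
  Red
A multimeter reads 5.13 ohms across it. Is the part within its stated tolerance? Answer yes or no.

yes

Green → 5 (first significant figure)
Brown → 1 (second significant figure)
Orange → 3 (third significant figure)
Silver → ×0.01 multiplier
Red → ±2% tolerance
513 × 0.01 = 5.13 Ω
Allowed range: 5.0274 Ω to 5.2326 Ω.
5.13 ohms lies inside that range.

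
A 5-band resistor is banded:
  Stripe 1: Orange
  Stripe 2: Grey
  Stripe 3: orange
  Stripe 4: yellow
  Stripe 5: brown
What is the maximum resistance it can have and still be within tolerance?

Orange → 3 (first significant figure)
Grey → 8 (second significant figure)
Orange → 3 (third significant figure)
Yellow → ×10^4 multiplier
Brown → ±1% tolerance
383 × 10000 = 3830000 Ω
Maximum = 3830000 × (1 + 1/100) = 3868300 Ω.

3868300 Ω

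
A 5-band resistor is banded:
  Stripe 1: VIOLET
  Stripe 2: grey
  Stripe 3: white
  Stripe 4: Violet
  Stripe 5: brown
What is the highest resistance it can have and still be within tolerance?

7968900000 Ω

Violet → 7 (first significant figure)
Grey → 8 (second significant figure)
White → 9 (third significant figure)
Violet → ×10^7 multiplier
Brown → ±1% tolerance
789 × 10000000 = 7890000000 Ω
Highest = 7890000000 × (1 + 1/100) = 7968900000 Ω.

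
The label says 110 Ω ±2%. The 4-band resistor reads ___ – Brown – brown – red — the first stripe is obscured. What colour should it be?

brown

110 Ω = 11 × 10^1.
The first band gives digit 1 of the significand, and 1 is brown.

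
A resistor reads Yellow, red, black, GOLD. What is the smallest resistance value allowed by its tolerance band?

39.9 Ω

Yellow → 4 (first significant figure)
Red → 2 (second significant figure)
Black → ×1 multiplier
Gold → ±5% tolerance
42 × 1 = 42 Ω
Smallest = 42 × (1 − 5/100) = 39.9 Ω.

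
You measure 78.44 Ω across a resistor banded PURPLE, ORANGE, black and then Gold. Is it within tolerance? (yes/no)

Violet → 7 (first significant figure)
Orange → 3 (second significant figure)
Black → ×1 multiplier
Gold → ±5% tolerance
73 × 1 = 73 Ω
Allowed range: 69.35 Ω to 76.65 Ω.
78.44 Ω lies outside that range.

no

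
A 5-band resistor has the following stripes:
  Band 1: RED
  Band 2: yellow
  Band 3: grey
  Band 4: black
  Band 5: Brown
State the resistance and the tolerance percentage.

248 Ω ±1%

Red → 2 (first significant figure)
Yellow → 4 (second significant figure)
Grey → 8 (third significant figure)
Black → ×1 multiplier
Brown → ±1% tolerance
248 × 1 = 248 Ω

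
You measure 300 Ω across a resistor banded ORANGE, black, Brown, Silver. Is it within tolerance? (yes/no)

Orange → 3 (first significant figure)
Black → 0 (second significant figure)
Brown → ×10 multiplier
Silver → ±10% tolerance
30 × 10 = 300 Ω
Allowed range: 270 Ω to 330 Ω.
300 Ω lies inside that range.

yes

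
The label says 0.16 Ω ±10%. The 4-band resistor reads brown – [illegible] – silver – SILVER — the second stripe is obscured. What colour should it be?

blue

0.16 Ω = 16 × 10^-2.
The second band gives digit 6 of the significand, and 6 is blue.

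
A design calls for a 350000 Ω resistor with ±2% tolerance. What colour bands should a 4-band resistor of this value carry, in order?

350000 Ω = 35 × 10^4.
3 → orange
5 → green
Multiplier 10^4 → yellow.
±2% tolerance → red.

orange, green, yellow, red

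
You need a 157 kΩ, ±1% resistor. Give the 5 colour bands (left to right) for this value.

brown, green, violet, orange, brown

157000 Ω = 157 × 10^3.
1 → brown
5 → green
7 → violet
Multiplier 10^3 → orange.
±1% tolerance → brown.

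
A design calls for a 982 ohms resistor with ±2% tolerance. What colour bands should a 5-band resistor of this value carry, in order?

white, grey, red, black, red

982 Ω = 982 × 10^0.
9 → white
8 → grey
2 → red
Multiplier 10^0 → black.
±2% tolerance → red.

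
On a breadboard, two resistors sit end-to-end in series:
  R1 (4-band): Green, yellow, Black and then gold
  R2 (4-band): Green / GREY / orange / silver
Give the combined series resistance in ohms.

R1: green, yellow → 54; black ×1 → 54 Ω.
R2: green, grey → 58; orange ×10^3 → 58000 Ω.
Series: 54 + 58000 = 58054 Ω.

58054 Ω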